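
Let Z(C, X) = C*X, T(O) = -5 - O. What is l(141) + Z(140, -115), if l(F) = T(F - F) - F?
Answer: -16246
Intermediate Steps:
l(F) = -5 - F (l(F) = (-5 - (F - F)) - F = (-5 - 1*0) - F = (-5 + 0) - F = -5 - F)
l(141) + Z(140, -115) = (-5 - 1*141) + 140*(-115) = (-5 - 141) - 16100 = -146 - 16100 = -16246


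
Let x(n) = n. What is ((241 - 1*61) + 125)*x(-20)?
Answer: -6100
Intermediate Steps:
((241 - 1*61) + 125)*x(-20) = ((241 - 1*61) + 125)*(-20) = ((241 - 61) + 125)*(-20) = (180 + 125)*(-20) = 305*(-20) = -6100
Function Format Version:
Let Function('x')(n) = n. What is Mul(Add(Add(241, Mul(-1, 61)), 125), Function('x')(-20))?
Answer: -6100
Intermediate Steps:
Mul(Add(Add(241, Mul(-1, 61)), 125), Function('x')(-20)) = Mul(Add(Add(241, Mul(-1, 61)), 125), -20) = Mul(Add(Add(241, -61), 125), -20) = Mul(Add(180, 125), -20) = Mul(305, -20) = -6100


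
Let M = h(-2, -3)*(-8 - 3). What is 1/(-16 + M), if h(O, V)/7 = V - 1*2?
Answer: 1/369 ≈ 0.0027100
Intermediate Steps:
h(O, V) = -14 + 7*V (h(O, V) = 7*(V - 1*2) = 7*(V - 2) = 7*(-2 + V) = -14 + 7*V)
M = 385 (M = (-14 + 7*(-3))*(-8 - 3) = (-14 - 21)*(-11) = -35*(-11) = 385)
1/(-16 + M) = 1/(-16 + 385) = 1/369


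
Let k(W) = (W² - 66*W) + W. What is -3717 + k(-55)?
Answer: 2883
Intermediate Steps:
k(W) = W² - 65*W
-3717 + k(-55) = -3717 - 55*(-65 - 55) = -3717 - 55*(-120) = -3717 + 6600 = 2883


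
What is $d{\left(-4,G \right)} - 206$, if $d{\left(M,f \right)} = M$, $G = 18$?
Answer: $-210$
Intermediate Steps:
$d{\left(-4,G \right)} - 206 = -4 - 206 = -210$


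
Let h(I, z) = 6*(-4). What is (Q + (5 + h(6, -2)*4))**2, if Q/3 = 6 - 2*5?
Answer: 10609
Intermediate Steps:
h(I, z) = -24
Q = -12 (Q = 3*(6 - 2*5) = 3*(6 - 10) = 3*(-4) = -12)
(Q + (5 + h(6, -2)*4))**2 = (-12 + (5 - 24*4))**2 = (-12 + (5 - 96))**2 = (-12 - 91)**2 = (-103)**2 = 10609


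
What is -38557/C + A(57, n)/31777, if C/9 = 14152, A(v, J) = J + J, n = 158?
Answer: -1184977501/4047372936 ≈ -0.29278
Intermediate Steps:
A(v, J) = 2*J
C = 127368 (C = 9*14152 = 127368)
-38557/C + A(57, n)/31777 = -38557/127368 + (2*158)/31777 = -38557*1/127368 + 316*(1/31777) = -38557/127368 + 316/31777 = -1184977501/4047372936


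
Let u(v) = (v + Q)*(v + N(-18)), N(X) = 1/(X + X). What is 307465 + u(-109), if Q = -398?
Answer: 4352905/12 ≈ 3.6274e+5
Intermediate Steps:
N(X) = 1/(2*X)
u(v) = (-398 + v)*(-1/36 + v) (u(v) = (v - 398)*(v + (½)/(-18)) = (-398 + v)*(v + (½)*(-1/18)) = (-398 + v)*(v - 1/36) = (-398 + v)*(-1/36 + v))
307465 + u(-109) = 307465 + (199/18 + (-109)² - 14329/36*(-109)) = 307465 + (199/18 + 11881 + 1561861/36) = 307465 + 663325/12 = 4352905/12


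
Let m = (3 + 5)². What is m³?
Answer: 262144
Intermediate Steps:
m = 64 (m = 8² = 64)
m³ = 64³ = 262144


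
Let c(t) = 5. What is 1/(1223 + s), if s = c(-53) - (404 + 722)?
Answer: 1/102 ≈ 0.0098039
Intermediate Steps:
s = -1121 (s = 5 - (404 + 722) = 5 - 1*1126 = 5 - 1126 = -1121)
1/(1223 + s) = 1/(1223 - 1121) = 1/102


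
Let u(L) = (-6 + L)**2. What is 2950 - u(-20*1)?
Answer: 2274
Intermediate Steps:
2950 - u(-20*1) = 2950 - (-6 - 20*1)**2 = 2950 - (-6 - 20)**2 = 2950 - 1*(-26)**2 = 2950 - 1*676 = 2950 - 676 = 2274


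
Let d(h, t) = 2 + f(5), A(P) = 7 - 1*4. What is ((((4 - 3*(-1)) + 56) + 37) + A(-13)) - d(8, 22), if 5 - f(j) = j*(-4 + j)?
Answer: 101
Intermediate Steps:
A(P) = 3 (A(P) = 7 - 4 = 3)
f(j) = 5 - j*(-4 + j)
d(h, t) = 2 (d(h, t) = 2 + (5 - 1*5² + 4*5) = 2 + (5 - 1*25 + 20) = 2 + (5 - 25 + 20) = 2 + 0 = 2)
((((4 - 3*(-1)) + 56) + 37) + A(-13)) - d(8, 22) = ((((4 - 3*(-1)) + 56) + 37) + 3) - 1*2 = ((((4 + 3) + 56) + 37) + 3) - 2 = (((7 + 56) + 37) + 3) - 2 = ((63 + 37) + 3) - 2 = (100 + 3) - 2 = 103 - 2 = 101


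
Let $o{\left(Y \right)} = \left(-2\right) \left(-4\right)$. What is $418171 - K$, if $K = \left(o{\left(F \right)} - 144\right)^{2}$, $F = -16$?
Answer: $399675$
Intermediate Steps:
$o{\left(Y \right)} = 8$
$K = 18496$ ($K = \left(8 - 144\right)^{2} = \left(-136\right)^{2} = 18496$)
$418171 - K = 418171 - 18496 = 399675$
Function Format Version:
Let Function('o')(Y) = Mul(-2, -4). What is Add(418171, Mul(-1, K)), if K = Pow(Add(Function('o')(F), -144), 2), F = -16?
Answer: 399675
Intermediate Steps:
Function('o')(Y) = 8
K = 18496 (K = Pow(Add(8, -144), 2) = Pow(-136, 2) = 18496)
Add(418171, Mul(-1, K)) = Add(418171, Mul(-1, 18496)) = Add(418171, -18496) = 399675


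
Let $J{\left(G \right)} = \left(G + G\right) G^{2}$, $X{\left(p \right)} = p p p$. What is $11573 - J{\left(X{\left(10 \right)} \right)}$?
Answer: $-1999988427$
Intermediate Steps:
$X{\left(p \right)} = p^{3}$ ($X{\left(p \right)} = p^{2} p = p^{3}$)
$J{\left(G \right)} = 2 G^{3}$ ($J{\left(G \right)} = 2 G G^{2} = 2 G^{3}$)
$11573 - J{\left(X{\left(10 \right)} \right)} = 11573 - 2 \left(10^{3}\right)^{3} = 11573 - 2 \cdot 1000^{3} = 11573 - 2 \cdot 1000000000 = 11573 - 2000000000 = -1999988427$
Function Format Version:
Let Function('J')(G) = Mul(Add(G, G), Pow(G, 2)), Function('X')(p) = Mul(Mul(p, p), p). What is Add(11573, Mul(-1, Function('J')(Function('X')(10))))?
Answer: -1999988427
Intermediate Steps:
Function('X')(p) = Pow(p, 3) (Function('X')(p) = Mul(Pow(p, 2), p) = Pow(p, 3))
Function('J')(G) = Mul(2, Pow(G, 3)) (Function('J')(G) = Mul(Mul(2, G), Pow(G, 2)) = Mul(2, Pow(G, 3)))
Add(11573, Mul(-1, Function('J')(Function('X')(10)))) = Add(11573, Mul(-1, Mul(2, Pow(Pow(10, 3), 3)))) = Add(11573, Mul(-1, Mul(2, Pow(1000, 3)))) = Add(11573, Mul(-1, Mul(2, 1000000000))) = Add(11573, Mul(-1, 2000000000)) = Add(11573, -2000000000) = -1999988427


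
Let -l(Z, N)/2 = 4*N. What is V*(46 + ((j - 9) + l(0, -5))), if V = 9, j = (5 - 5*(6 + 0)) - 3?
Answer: 441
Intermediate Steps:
l(Z, N) = -8*N
j = -28 (j = (5 - 5*6) - 3 = (5 - 30) - 3 = -25 - 3 = -28)
V*(46 + ((j - 9) + l(0, -5))) = 9*(46 + ((-28 - 9) - 8*(-5))) = 9*(46 + (-37 + 40)) = 9*(46 + 3) = 9*49 = 441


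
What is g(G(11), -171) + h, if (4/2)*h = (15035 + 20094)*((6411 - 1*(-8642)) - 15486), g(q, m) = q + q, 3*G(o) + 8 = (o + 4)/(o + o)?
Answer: -501958603/66 ≈ -7.6054e+6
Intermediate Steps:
G(o) = -8/3 + (4 + o)/(6*o) (G(o) = -8/3 + ((o + 4)/(o + o))/3 = -8/3 + ((4 + o)/((2*o)))/3 = -8/3 + ((4 + o)*(1/(2*o)))/3 = -8/3 + ((4 + o)/(2*o))/3 = -8/3 + (4 + o)/(6*o))
g(q, m) = 2*q
h = -15210857/2 (h = ((15035 + 20094)*((6411 - 1*(-8642)) - 15486))/2 = (35129*((6411 + 8642) - 15486))/2 = (35129*(15053 - 15486))/2 = (35129*(-433))/2 = (½)*(-15210857) = -15210857/2 ≈ -7.6054e+6)
g(G(11), -171) + h = 2*((⅙)*(4 - 15*11)/11) - 15210857/2 = 2*((⅙)*(1/11)*(4 - 165)) - 15210857/2 = 2*((⅙)*(1/11)*(-161)) - 15210857/2 = 2*(-161/66) - 15210857/2 = -161/33 - 15210857/2 = -501958603/66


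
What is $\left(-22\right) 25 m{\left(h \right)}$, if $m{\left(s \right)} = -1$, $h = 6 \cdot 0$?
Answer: $550$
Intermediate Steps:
$h = 0$
$\left(-22\right) 25 m{\left(h \right)} = \left(-22\right) 25 \left(-1\right) = \left(-550\right) \left(-1\right) = 550$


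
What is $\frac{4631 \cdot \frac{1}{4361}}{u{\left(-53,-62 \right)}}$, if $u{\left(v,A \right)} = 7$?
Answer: $\frac{4631}{30527} \approx 0.1517$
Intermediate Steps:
$\frac{4631 \cdot \frac{1}{4361}}{u{\left(-53,-62 \right)}} = \frac{4631 \cdot \frac{1}{4361}}{7} = 4631 \cdot \frac{1}{4361} \cdot \frac{1}{7} = \frac{4631}{4361} \cdot \frac{1}{7} = \frac{4631}{30527}$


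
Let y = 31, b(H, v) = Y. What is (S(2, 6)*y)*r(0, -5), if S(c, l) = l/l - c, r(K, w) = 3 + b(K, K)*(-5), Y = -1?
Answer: -248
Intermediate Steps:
b(H, v) = -1
r(K, w) = 8 (r(K, w) = 3 - 1*(-5) = 3 + 5 = 8)
S(c, l) = 1 - c
(S(2, 6)*y)*r(0, -5) = ((1 - 1*2)*31)*8 = ((1 - 2)*31)*8 = -1*31*8 = -31*8 = -248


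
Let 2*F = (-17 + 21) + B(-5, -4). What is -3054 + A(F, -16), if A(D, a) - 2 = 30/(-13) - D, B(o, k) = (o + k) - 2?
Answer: -79321/26 ≈ -3050.8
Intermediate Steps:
B(o, k) = -2 + k + o (B(o, k) = (k + o) - 2 = -2 + k + o)
F = -7/2 (F = ((-17 + 21) + (-2 - 4 - 5))/2 = (4 - 11)/2 = (1/2)*(-7) = -7/2 ≈ -3.5000)
A(D, a) = -4/13 - D (A(D, a) = 2 + (30/(-13) - D) = 2 + (30*(-1/13) - D) = 2 + (-30/13 - D) = -4/13 - D)
-3054 + A(F, -16) = -3054 + (-4/13 - 1*(-7/2)) = -3054 + (-4/13 + 7/2) = -3054 + 83/26 = -79321/26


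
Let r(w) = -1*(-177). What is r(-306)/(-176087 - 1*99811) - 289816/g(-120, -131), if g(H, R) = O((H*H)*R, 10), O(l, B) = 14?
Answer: -1903801363/91966 ≈ -20701.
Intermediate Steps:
g(H, R) = 14
r(w) = 177
r(-306)/(-176087 - 1*99811) - 289816/g(-120, -131) = 177/(-176087 - 1*99811) - 289816/14 = 177/(-176087 - 99811) - 289816*1/14 = 177/(-275898) - 144908/7 = 177*(-1/275898) - 144908/7 = -59/91966 - 144908/7 = -1903801363/91966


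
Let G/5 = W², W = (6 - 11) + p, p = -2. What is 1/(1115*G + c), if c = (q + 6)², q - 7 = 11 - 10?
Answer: 1/273371 ≈ 3.6580e-6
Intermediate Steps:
q = 8 (q = 7 + (11 - 10) = 7 + 1 = 8)
c = 196 (c = (8 + 6)² = 14² = 196)
W = -7 (W = (6 - 11) - 2 = -5 - 2 = -7)
G = 245 (G = 5*(-7)² = 5*49 = 245)
1/(1115*G + c) = 1/(1115*245 + 196) = 1/(273175 + 196) = 1/273371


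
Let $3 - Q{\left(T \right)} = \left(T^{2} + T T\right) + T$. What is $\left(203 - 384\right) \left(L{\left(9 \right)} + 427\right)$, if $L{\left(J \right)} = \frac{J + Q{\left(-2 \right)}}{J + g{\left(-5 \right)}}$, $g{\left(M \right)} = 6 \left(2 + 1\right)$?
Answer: $- \frac{695945}{9} \approx -77327.0$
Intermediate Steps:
$g{\left(M \right)} = 18$ ($g{\left(M \right)} = 6 \cdot 3 = 18$)
$Q{\left(T \right)} = 3 - T - 2 T^{2}$ ($Q{\left(T \right)} = 3 - \left(\left(T^{2} + T T\right) + T\right) = 3 - \left(\left(T^{2} + T^{2}\right) + T\right) = 3 - \left(2 T^{2} + T\right) = 3 - \left(T + 2 T^{2}\right) = 3 - T - 2 T^{2}$)
$L{\left(J \right)} = \frac{-3 + J}{18 + J}$ ($L{\left(J \right)} = \frac{J - \left(-5 + 8\right)}{J + 18} = \frac{J + \left(3 + 2 - 8\right)}{18 + J} = \frac{J - 3}{18 + J} = \frac{-3 + J}{18 + J}$)
$\left(203 - 384\right) \left(L{\left(9 \right)} + 427\right) = \left(203 - 384\right) \left(\frac{-3 + 9}{18 + 9} + 427\right) = - 181 \left(\frac{1}{27} \cdot 6 + 427\right) = - 181 \left(\frac{2}{9} + 427\right) = \left(-181\right) \frac{3845}{9} = - \frac{695945}{9}$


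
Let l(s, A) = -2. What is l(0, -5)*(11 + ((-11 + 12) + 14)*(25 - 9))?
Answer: -502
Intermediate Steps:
l(0, -5)*(11 + ((-11 + 12) + 14)*(25 - 9)) = -2*(11 + ((-11 + 12) + 14)*(25 - 9)) = -2*(11 + (1 + 14)*16) = -2*(11 + 15*16) = -2*(11 + 240) = -2*251 = -502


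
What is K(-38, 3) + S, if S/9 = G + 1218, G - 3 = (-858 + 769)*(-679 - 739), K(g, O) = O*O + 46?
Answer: 1146862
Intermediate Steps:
K(g, O) = 46 + O² (K(g, O) = O² + 46 = 46 + O²)
G = 126205 (G = 3 + (-858 + 769)*(-679 - 739) = 3 - 89*(-1418) = 3 + 126202 = 126205)
S = 1146807 (S = 9*(126205 + 1218) = 9*127423 = 1146807)
K(-38, 3) + S = (46 + 3²) + 1146807 = (46 + 9) + 1146807 = 55 + 1146807 = 1146862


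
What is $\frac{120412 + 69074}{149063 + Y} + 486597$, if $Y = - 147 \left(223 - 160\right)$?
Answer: $\frac{34013711640}{69901} \approx 4.866 \cdot 10^{5}$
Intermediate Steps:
$Y = -9261$ ($Y = \left(-147\right) 63 = -9261$)
$\frac{120412 + 69074}{149063 + Y} + 486597 = \frac{120412 + 69074}{149063 - 9261} + 486597 = \frac{189486}{139802} + 486597 = 189486 \cdot \frac{1}{139802} + 486597 = \frac{94743}{69901} + 486597 = \frac{34013711640}{69901}$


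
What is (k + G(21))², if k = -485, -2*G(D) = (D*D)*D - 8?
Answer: 104509729/4 ≈ 2.6127e+7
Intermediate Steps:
G(D) = 4 - D³/2 (G(D) = -((D*D)*D - 8)/2 = -(D²*D - 8)/2 = -(D³ - 8)/2 = -(-8 + D³)/2 = 4 - D³/2)
(k + G(21))² = (-485 + (4 - ½*21³))² = (-485 + (4 - ½*9261))² = (-485 + (4 - 9261/2))² = (-485 - 9253/2)² = (-10223/2)² = 104509729/4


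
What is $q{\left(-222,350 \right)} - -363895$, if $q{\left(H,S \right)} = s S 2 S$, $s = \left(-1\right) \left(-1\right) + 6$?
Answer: $2078895$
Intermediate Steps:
$s = 7$ ($s = 1 + 6 = 7$)
$q{\left(H,S \right)} = 14 S^{2}$ ($q{\left(H,S \right)} = 7 S 2 S = 7 \cdot 2 S S = 7 \cdot 2 S^{2} = 14 S^{2}$)
$q{\left(-222,350 \right)} - -363895 = 14 \cdot 350^{2} - -363895 = 14 \cdot 122500 + 363895 = 1715000 + 363895 = 2078895$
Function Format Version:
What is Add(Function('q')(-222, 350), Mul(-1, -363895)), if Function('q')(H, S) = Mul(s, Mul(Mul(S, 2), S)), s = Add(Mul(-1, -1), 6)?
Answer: 2078895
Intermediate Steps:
s = 7 (s = Add(1, 6) = 7)
Function('q')(H, S) = Mul(14, Pow(S, 2)) (Function('q')(H, S) = Mul(7, Mul(Mul(S, 2), S)) = Mul(7, Mul(Mul(2, S), S)) = Mul(7, Mul(2, Pow(S, 2))) = Mul(14, Pow(S, 2)))
Add(Function('q')(-222, 350), Mul(-1, -363895)) = Add(Mul(14, Pow(350, 2)), Mul(-1, -363895)) = Add(Mul(14, 122500), 363895) = Add(1715000, 363895) = 2078895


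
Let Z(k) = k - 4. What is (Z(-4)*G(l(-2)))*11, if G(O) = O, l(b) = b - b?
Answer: 0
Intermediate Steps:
Z(k) = -4 + k
l(b) = 0
(Z(-4)*G(l(-2)))*11 = ((-4 - 4)*0)*11 = -8*0*11 = 0*11 = 0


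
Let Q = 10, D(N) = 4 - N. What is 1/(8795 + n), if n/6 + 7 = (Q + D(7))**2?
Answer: 1/9047 ≈ 0.00011053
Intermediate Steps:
n = 252 (n = -42 + 6*(10 + (4 - 1*7))**2 = -42 + 6*(10 + (4 - 7))**2 = -42 + 6*(10 - 3)**2 = -42 + 6*7**2 = -42 + 6*49 = -42 + 294 = 252)
1/(8795 + n) = 1/(8795 + 252) = 1/9047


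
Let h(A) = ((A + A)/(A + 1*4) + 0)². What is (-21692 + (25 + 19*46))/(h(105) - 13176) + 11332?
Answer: 591234847675/52166652 ≈ 11334.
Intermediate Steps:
h(A) = 4*A²/(4 + A)² (h(A) = ((2*A)/(A + 4) + 0)² = ((2*A)/(4 + A) + 0)² = (2*A/(4 + A) + 0)² = (2*A/(4 + A))² = 4*A²/(4 + A)²)
(-21692 + (25 + 19*46))/(h(105) - 13176) + 11332 = (-21692 + (25 + 19*46))/(4*105²/(4 + 105)² - 13176) + 11332 = (-21692 + (25 + 874))/(4*11025/109² - 13176) + 11332 = (-21692 + 899)/(4*11025*(1/11881) - 13176) + 11332 = -20793/(44100/11881 - 13176) + 11332 = -20793/(-156499956/11881) + 11332 = -20793*(-11881/156499956) + 11332 = 82347211/52166652 + 11332 = 591234847675/52166652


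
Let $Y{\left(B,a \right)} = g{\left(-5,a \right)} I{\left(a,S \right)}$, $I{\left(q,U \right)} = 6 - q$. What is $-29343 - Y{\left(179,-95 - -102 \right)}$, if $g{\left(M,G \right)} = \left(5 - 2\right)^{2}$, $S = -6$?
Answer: $-29334$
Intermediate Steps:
$g{\left(M,G \right)} = 9$ ($g{\left(M,G \right)} = 3^{2} = 9$)
$Y{\left(B,a \right)} = 54 - 9 a$ ($Y{\left(B,a \right)} = 9 \left(6 - a\right) = 54 - 9 a$)
$-29343 - Y{\left(179,-95 - -102 \right)} = -29343 - \left(54 - 9 \left(-95 - -102\right)\right) = -29343 - \left(54 - 9 \left(-95 + 102\right)\right) = -29343 - \left(54 - 63\right) = -29343 - -9 = -29343 + 9 = -29334$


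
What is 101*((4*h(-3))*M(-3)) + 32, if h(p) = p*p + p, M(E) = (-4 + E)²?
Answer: 118808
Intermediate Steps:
h(p) = p + p² (h(p) = p² + p = p + p²)
101*((4*h(-3))*M(-3)) + 32 = 101*((4*(-3*(1 - 3)))*(-4 - 3)²) + 32 = 101*((4*(-3*(-2)))*(-7)²) + 32 = 101*((4*6)*49) + 32 = 101*(24*49) + 32 = 101*1176 + 32 = 118776 + 32 = 118808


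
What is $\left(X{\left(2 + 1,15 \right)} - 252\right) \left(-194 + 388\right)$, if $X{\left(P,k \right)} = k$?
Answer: $-45978$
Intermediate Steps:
$\left(X{\left(2 + 1,15 \right)} - 252\right) \left(-194 + 388\right) = \left(15 - 252\right) \left(-194 + 388\right) = \left(-237\right) 194 = -45978$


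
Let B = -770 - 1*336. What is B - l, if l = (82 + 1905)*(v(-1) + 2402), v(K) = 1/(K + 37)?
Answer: -171861667/36 ≈ -4.7739e+6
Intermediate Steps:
v(K) = 1/(37 + K)
B = -1106 (B = -770 - 336 = -1106)
l = 171821851/36 (l = (82 + 1905)*(1/(37 - 1) + 2402) = 1987*(1/36 + 2402) = 1987*(86473/36) = 171821851/36 ≈ 4.7728e+6)
B - l = -1106 - 1*171821851/36 = -1106 - 171821851/36 = -171861667/36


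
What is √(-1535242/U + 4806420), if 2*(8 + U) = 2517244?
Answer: √4316265427196213/29967 ≈ 2192.4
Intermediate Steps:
U = 1258614 (U = -8 + (½)*2517244 = -8 + 1258622 = 1258614)
√(-1535242/U + 4806420) = √(-1535242/1258614 + 4806420) = √(-1535242*1/1258614 + 4806420) = √(-767621/629307 + 4806420) = √(3024712983319/629307) = √4316265427196213/29967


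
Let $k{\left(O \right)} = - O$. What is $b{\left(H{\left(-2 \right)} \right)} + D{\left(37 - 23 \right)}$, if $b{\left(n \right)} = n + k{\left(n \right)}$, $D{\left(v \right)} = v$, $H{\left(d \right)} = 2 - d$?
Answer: $14$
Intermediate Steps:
$b{\left(n \right)} = 0$ ($b{\left(n \right)} = n - n = 0$)
$b{\left(H{\left(-2 \right)} \right)} + D{\left(37 - 23 \right)} = 0 + \left(37 - 23\right) = 0 + 14 = 14$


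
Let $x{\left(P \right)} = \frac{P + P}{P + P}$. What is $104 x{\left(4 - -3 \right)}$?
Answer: $104$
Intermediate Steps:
$x{\left(P \right)} = 1$ ($x{\left(P \right)} = \frac{2 P}{2 P} = 2 P \frac{1}{2 P} = 1$)
$104 x{\left(4 - -3 \right)} = 104 \cdot 1 = 104$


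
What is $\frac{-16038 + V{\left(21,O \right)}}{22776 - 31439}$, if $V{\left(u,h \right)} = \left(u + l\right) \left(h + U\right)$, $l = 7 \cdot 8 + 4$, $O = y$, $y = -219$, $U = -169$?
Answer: $\frac{47466}{8663} \approx 5.4792$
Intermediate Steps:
$O = -219$
$l = 60$ ($l = 56 + 4 = 60$)
$V{\left(u,h \right)} = \left(-169 + h\right) \left(60 + u\right)$ ($V{\left(u,h \right)} = \left(u + 60\right) \left(h - 169\right) = \left(60 + u\right) \left(-169 + h\right) = \left(-169 + h\right) \left(60 + u\right)$)
$\frac{-16038 + V{\left(21,O \right)}}{22776 - 31439} = \frac{-16038 - 31428}{22776 - 31439} = \frac{-16038 - 31428}{-8663} = \left(-16038 - 31428\right) \left(- \frac{1}{8663}\right) = \left(-47466\right) \left(- \frac{1}{8663}\right) = \frac{47466}{8663}$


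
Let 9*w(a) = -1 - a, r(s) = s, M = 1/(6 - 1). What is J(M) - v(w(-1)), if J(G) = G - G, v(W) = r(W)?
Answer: 0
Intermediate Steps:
M = ⅕ (M = 1/5 = ⅕ ≈ 0.20000)
w(a) = -⅑ - a/9 (w(a) = (-1 - a)/9 = -⅑ - a/9)
v(W) = W
J(G) = 0
J(M) - v(w(-1)) = 0 - (-⅑ - ⅑*(-1)) = 0 - (-⅑ + ⅑) = 0 - 1*0 = 0 + 0 = 0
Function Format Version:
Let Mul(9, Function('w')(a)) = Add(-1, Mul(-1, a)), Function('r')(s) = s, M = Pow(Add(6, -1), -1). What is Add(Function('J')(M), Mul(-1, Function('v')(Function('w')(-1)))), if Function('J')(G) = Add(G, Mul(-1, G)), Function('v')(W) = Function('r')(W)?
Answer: 0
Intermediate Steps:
M = Rational(1, 5) (M = Pow(5, -1) = Rational(1, 5) ≈ 0.20000)
Function('w')(a) = Add(Rational(-1, 9), Mul(Rational(-1, 9), a)) (Function('w')(a) = Mul(Rational(1, 9), Add(-1, Mul(-1, a))) = Add(Rational(-1, 9), Mul(Rational(-1, 9), a)))
Function('v')(W) = W
Function('J')(G) = 0
Add(Function('J')(M), Mul(-1, Function('v')(Function('w')(-1)))) = Add(0, Mul(-1, Add(Rational(-1, 9), Mul(Rational(-1, 9), -1)))) = Add(0, Mul(-1, Add(Rational(-1, 9), Rational(1, 9)))) = Add(0, Mul(-1, 0)) = Add(0, 0) = 0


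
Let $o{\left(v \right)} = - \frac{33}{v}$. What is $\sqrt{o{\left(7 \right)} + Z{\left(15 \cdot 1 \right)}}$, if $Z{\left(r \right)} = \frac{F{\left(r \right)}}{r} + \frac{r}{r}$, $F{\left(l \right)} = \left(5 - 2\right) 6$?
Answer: $\frac{2 i \sqrt{770}}{35} \approx 1.5856 i$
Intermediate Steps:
$F{\left(l \right)} = 18$ ($F{\left(l \right)} = 3 \cdot 6 = 18$)
$Z{\left(r \right)} = 1 + \frac{18}{r}$ ($Z{\left(r \right)} = \frac{18}{r} + \frac{r}{r} = \frac{18}{r} + 1 = 1 + \frac{18}{r}$)
$\sqrt{o{\left(7 \right)} + Z{\left(15 \cdot 1 \right)}} = \sqrt{- \frac{33}{7} + \frac{18 + 15 \cdot 1}{15 \cdot 1}} = \sqrt{\left(-33\right) \frac{1}{7} + \frac{18 + 15}{15}} = \sqrt{- \frac{33}{7} + \frac{1}{15} \cdot 33} = \sqrt{- \frac{33}{7} + \frac{11}{5}} = \sqrt{- \frac{88}{35}} = \frac{2 i \sqrt{770}}{35}$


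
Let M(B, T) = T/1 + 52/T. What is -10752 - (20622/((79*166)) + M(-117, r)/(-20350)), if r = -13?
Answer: -1434902522719/133434950 ≈ -10754.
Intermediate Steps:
M(B, T) = T + 52/T (M(B, T) = T*1 + 52/T = T + 52/T)
-10752 - (20622/((79*166)) + M(-117, r)/(-20350)) = -10752 - (20622/((79*166)) + (-13 + 52/(-13))/(-20350)) = -10752 - (20622/13114 + (-13 + 52*(-1/13))*(-1/20350)) = -10752 - (20622*(1/13114) + (-13 - 4)*(-1/20350)) = -10752 - (10311/6557 - 17*(-1/20350)) = -10752 - (10311/6557 + 17/20350) = -10752 - 1*209940319/133434950 = -10752 - 209940319/133434950 = -1434902522719/133434950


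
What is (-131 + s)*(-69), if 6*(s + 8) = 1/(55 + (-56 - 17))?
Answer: 345299/36 ≈ 9591.6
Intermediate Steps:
s = -865/108 (s = -8 + 1/(6*(55 + (-56 - 17))) = -8 + 1/(6*(55 - 73)) = -8 + (⅙)/(-18) = -8 + (⅙)*(-1/18) = -8 - 1/108 = -865/108 ≈ -8.0093)
(-131 + s)*(-69) = (-131 - 865/108)*(-69) = -15013/108*(-69) = 345299/36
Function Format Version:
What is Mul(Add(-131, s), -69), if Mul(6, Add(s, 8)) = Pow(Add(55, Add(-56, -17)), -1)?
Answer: Rational(345299, 36) ≈ 9591.6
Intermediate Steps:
s = Rational(-865, 108) (s = Add(-8, Mul(Rational(1, 6), Pow(Add(55, Add(-56, -17)), -1))) = Add(-8, Mul(Rational(1, 6), Pow(Add(55, -73), -1))) = Add(-8, Mul(Rational(1, 6), Pow(-18, -1))) = Add(-8, Mul(Rational(1, 6), Rational(-1, 18))) = Add(-8, Rational(-1, 108)) = Rational(-865, 108) ≈ -8.0093)
Mul(Add(-131, s), -69) = Mul(Add(-131, Rational(-865, 108)), -69) = Mul(Rational(-15013, 108), -69) = Rational(345299, 36)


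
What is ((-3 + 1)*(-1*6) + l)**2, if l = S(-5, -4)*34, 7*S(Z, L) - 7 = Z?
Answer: 23104/49 ≈ 471.51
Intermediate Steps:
S(Z, L) = 1 + Z/7
l = 68/7 (l = (1 + (1/7)*(-5))*34 = (1 - 5/7)*34 = (2/7)*34 = 68/7 ≈ 9.7143)
((-3 + 1)*(-1*6) + l)**2 = ((-3 + 1)*(-1*6) + 68/7)**2 = (-2*(-6) + 68/7)**2 = (12 + 68/7)**2 = (152/7)**2 = 23104/49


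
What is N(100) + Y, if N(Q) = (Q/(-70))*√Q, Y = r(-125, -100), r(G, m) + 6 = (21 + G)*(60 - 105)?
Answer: 32618/7 ≈ 4659.7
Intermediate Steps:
r(G, m) = -951 - 45*G (r(G, m) = -6 + (21 + G)*(60 - 105) = -6 + (21 + G)*(-45) = -6 + (-945 - 45*G) = -951 - 45*G)
Y = 4674 (Y = -951 - 45*(-125) = -951 + 5625 = 4674)
N(Q) = -Q^(3/2)/70 (N(Q) = (Q*(-1/70))*√Q = (-Q/70)*√Q = -Q^(3/2)/70)
N(100) + Y = -100^(3/2)/70 + 4674 = -1/70*1000 + 4674 = -100/7 + 4674 = 32618/7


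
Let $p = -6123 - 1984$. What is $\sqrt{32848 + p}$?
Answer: $3 \sqrt{2749} \approx 157.29$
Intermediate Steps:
$p = -8107$
$\sqrt{32848 + p} = \sqrt{32848 - 8107} = \sqrt{24741} = 3 \sqrt{2749}$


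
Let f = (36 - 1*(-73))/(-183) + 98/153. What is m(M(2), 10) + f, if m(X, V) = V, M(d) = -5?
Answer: 93749/9333 ≈ 10.045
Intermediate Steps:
f = 419/9333 (f = (36 + 73)*(-1/183) + 98*(1/153) = 109*(-1/183) + 98/153 = -109/183 + 98/153 = 419/9333 ≈ 0.044894)
m(M(2), 10) + f = 10 + 419/9333 = 93749/9333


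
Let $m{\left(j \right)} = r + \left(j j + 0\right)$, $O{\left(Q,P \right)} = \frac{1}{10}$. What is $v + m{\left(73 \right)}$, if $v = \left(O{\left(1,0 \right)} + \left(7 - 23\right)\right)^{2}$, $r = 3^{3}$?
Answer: $\frac{560881}{100} \approx 5608.8$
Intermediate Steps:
$O{\left(Q,P \right)} = \frac{1}{10}$
$r = 27$
$m{\left(j \right)} = 27 + j^{2}$ ($m{\left(j \right)} = 27 + \left(j j + 0\right) = 27 + \left(j^{2} + 0\right) = 27 + j^{2}$)
$v = \frac{25281}{100}$ ($v = \left(\frac{1}{10} + \left(7 - 23\right)\right)^{2} = \left(\frac{1}{10} - 16\right)^{2} = \left(- \frac{159}{10}\right)^{2} = \frac{25281}{100} \approx 252.81$)
$v + m{\left(73 \right)} = \frac{25281}{100} + \left(27 + 73^{2}\right) = \frac{25281}{100} + \left(27 + 5329\right) = \frac{25281}{100} + 5356 = \frac{560881}{100}$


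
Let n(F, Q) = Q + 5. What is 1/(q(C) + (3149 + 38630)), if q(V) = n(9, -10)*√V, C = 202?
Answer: 41779/1745479791 + 5*√202/1745479791 ≈ 2.3976e-5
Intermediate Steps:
n(F, Q) = 5 + Q
q(V) = -5*√V (q(V) = (5 - 10)*√V = -5*√V)
1/(q(C) + (3149 + 38630)) = 1/(-5*√202 + (3149 + 38630)) = 1/(-5*√202 + 41779) = 1/(41779 - 5*√202)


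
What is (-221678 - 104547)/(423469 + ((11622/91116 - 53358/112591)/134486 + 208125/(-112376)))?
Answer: -191585343201367756931400/248693689556799115250027 ≈ -0.77037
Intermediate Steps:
(-221678 - 104547)/(423469 + ((11622/91116 - 53358/112591)/134486 + 208125/(-112376))) = -326225/(423469 + ((11622*(1/91116) - 53358*1/112591)*(1/134486) + 208125*(-1/112376))) = -326225/(423469 + ((1937/15186 - 53358/112591)*(1/134486) - 208125/112376)) = -326225/(423469 + (-592205821/1709806926*1/134486 - 208125/112376)) = -326225/(423469 + (-592205821/229945094250036 - 208125/112376)) = -326225/(423469 - 1087667938420683709/587279770714591944) = -326225/248693689556799115250027/587279770714591944 = -326225*587279770714591944/248693689556799115250027 = -191585343201367756931400/248693689556799115250027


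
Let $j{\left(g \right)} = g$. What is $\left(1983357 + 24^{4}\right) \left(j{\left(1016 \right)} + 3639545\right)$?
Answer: $8428382909613$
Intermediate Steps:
$\left(1983357 + 24^{4}\right) \left(j{\left(1016 \right)} + 3639545\right) = \left(1983357 + 24^{4}\right) \left(1016 + 3639545\right) = \left(1983357 + 331776\right) 3640561 = 2315133 \cdot 3640561 = 8428382909613$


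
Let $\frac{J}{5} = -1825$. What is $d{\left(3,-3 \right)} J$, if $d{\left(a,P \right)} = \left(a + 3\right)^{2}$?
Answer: $-328500$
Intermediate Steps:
$d{\left(a,P \right)} = \left(3 + a\right)^{2}$
$J = -9125$ ($J = 5 \left(-1825\right) = -9125$)
$d{\left(3,-3 \right)} J = \left(3 + 3\right)^{2} \left(-9125\right) = 6^{2} \left(-9125\right) = 36 \left(-9125\right) = -328500$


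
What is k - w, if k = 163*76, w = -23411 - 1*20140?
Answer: 55939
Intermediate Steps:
w = -43551 (w = -23411 - 20140 = -43551)
k = 12388
k - w = 12388 - 1*(-43551) = 12388 + 43551 = 55939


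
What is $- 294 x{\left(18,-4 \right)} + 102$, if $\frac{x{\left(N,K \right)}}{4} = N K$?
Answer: $84774$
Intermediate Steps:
$x{\left(N,K \right)} = 4 K N$ ($x{\left(N,K \right)} = 4 N K = 4 K N$)
$- 294 x{\left(18,-4 \right)} + 102 = - 294 \cdot 4 \left(-4\right) 18 + 102 = \left(-294\right) \left(-288\right) + 102 = 84672 + 102 = 84774$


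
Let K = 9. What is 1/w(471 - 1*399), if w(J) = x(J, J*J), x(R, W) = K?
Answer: ⅑ ≈ 0.11111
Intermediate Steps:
x(R, W) = 9
w(J) = 9
1/w(471 - 1*399) = 1/9 = ⅑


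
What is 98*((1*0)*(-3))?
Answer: 0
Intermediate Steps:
98*((1*0)*(-3)) = 98*(0*(-3)) = 98*0 = 0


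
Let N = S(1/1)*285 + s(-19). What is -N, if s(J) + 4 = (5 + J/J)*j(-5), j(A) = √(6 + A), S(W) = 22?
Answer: -6272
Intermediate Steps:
s(J) = 2 (s(J) = -4 + (5 + J/J)*√(6 - 5) = -4 + (5 + 1)*√1 = -4 + 6*1 = -4 + 6 = 2)
N = 6272 (N = 22*285 + 2 = 6270 + 2 = 6272)
-N = -1*6272 = -6272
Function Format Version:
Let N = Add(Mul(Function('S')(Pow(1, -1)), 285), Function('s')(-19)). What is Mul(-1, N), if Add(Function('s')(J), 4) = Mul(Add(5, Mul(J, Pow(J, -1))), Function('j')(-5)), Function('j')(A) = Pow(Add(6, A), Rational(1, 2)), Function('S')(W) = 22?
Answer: -6272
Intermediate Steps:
Function('s')(J) = 2 (Function('s')(J) = Add(-4, Mul(Add(5, Mul(J, Pow(J, -1))), Pow(Add(6, -5), Rational(1, 2)))) = Add(-4, Mul(Add(5, 1), Pow(1, Rational(1, 2)))) = Add(-4, Mul(6, 1)) = Add(-4, 6) = 2)
N = 6272 (N = Add(Mul(22, 285), 2) = Add(6270, 2) = 6272)
Mul(-1, N) = Mul(-1, 6272) = -6272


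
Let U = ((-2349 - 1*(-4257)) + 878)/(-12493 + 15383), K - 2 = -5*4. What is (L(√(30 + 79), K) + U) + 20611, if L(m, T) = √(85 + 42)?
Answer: 29784288/1445 + √127 ≈ 20623.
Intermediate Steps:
K = -18 (K = 2 - 5*4 = 2 - 20 = -18)
L(m, T) = √127
U = 1393/1445 (U = ((-2349 + 4257) + 878)/2890 = (1908 + 878)*(1/2890) = 2786*(1/2890) = 1393/1445 ≈ 0.96401)
(L(√(30 + 79), K) + U) + 20611 = (√127 + 1393/1445) + 20611 = (1393/1445 + √127) + 20611 = 29784288/1445 + √127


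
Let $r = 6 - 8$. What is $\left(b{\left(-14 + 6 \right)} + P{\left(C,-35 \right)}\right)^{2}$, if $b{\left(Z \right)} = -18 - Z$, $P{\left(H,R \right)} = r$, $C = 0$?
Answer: $144$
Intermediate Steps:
$r = -2$ ($r = 6 - 8 = -2$)
$P{\left(H,R \right)} = -2$
$\left(b{\left(-14 + 6 \right)} + P{\left(C,-35 \right)}\right)^{2} = \left(\left(-18 - \left(-14 + 6\right)\right) - 2\right)^{2} = \left(\left(-18 - -8\right) - 2\right)^{2} = \left(\left(-18 + 8\right) - 2\right)^{2} = \left(-10 - 2\right)^{2} = \left(-12\right)^{2} = 144$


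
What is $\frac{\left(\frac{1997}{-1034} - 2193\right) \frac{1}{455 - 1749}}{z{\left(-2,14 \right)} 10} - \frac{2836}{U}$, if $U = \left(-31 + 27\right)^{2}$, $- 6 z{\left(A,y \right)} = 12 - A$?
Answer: $- \frac{16607994047}{93659720} \approx -177.32$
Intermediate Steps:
$z{\left(A,y \right)} = -2 + \frac{A}{6}$ ($z{\left(A,y \right)} = - \frac{12 - A}{6} = -2 + \frac{A}{6}$)
$U = 16$ ($U = \left(-4\right)^{2} = 16$)
$\frac{\left(\frac{1997}{-1034} - 2193\right) \frac{1}{455 - 1749}}{z{\left(-2,14 \right)} 10} - \frac{2836}{U} = \frac{\left(\frac{1997}{-1034} - 2193\right) \frac{1}{455 - 1749}}{\left(-2 + \frac{1}{6} \left(-2\right)\right) 10} - \frac{2836}{16} = \frac{\left(1997 \left(- \frac{1}{1034}\right) - 2193\right) \frac{1}{-1294}}{\left(-2 - \frac{1}{3}\right) 10} - \frac{709}{4} = \frac{\left(- \frac{1997}{1034} - 2193\right) \left(- \frac{1}{1294}\right)}{\left(- \frac{7}{3}\right) 10} - \frac{709}{4} = \frac{\left(- \frac{2269559}{1034}\right) \left(- \frac{1}{1294}\right)}{- \frac{70}{3}} - \frac{709}{4} = \frac{2269559}{1337996} \left(- \frac{3}{70}\right) - \frac{709}{4} = - \frac{6808677}{93659720} - \frac{709}{4} = - \frac{16607994047}{93659720}$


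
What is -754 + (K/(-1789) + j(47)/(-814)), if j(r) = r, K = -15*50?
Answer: -1097483067/1456246 ≈ -753.64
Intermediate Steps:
K = -750
-754 + (K/(-1789) + j(47)/(-814)) = -754 + (-750/(-1789) + 47/(-814)) = -754 + (-750*(-1/1789) + 47*(-1/814)) = -754 + (750/1789 - 47/814) = -754 + 526417/1456246 = -1097483067/1456246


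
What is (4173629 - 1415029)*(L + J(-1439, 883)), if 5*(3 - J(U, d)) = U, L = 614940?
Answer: 1697175684880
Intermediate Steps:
J(U, d) = 3 - U/5
(4173629 - 1415029)*(L + J(-1439, 883)) = (4173629 - 1415029)*(614940 + (3 - ⅕*(-1439))) = 2758600*(614940 + (3 + 1439/5)) = 2758600*(614940 + 1454/5) = 2758600*(3076154/5) = 1697175684880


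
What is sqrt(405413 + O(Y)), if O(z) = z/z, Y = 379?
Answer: 3*sqrt(45046) ≈ 636.72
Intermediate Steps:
O(z) = 1
sqrt(405413 + O(Y)) = sqrt(405413 + 1) = sqrt(405414) = 3*sqrt(45046)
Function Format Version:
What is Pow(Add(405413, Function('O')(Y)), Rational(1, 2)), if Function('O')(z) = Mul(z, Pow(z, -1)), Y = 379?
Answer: Mul(3, Pow(45046, Rational(1, 2))) ≈ 636.72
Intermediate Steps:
Function('O')(z) = 1
Pow(Add(405413, Function('O')(Y)), Rational(1, 2)) = Pow(Add(405413, 1), Rational(1, 2)) = Pow(405414, Rational(1, 2)) = Mul(3, Pow(45046, Rational(1, 2)))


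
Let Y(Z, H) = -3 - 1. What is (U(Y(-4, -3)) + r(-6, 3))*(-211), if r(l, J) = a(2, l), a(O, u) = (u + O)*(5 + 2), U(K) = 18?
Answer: 2110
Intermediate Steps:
Y(Z, H) = -4
a(O, u) = 7*O + 7*u (a(O, u) = (O + u)*7 = 7*O + 7*u)
r(l, J) = 14 + 7*l (r(l, J) = 7*2 + 7*l = 14 + 7*l)
(U(Y(-4, -3)) + r(-6, 3))*(-211) = (18 + (14 + 7*(-6)))*(-211) = (18 + (14 - 42))*(-211) = (18 - 28)*(-211) = -10*(-211) = 2110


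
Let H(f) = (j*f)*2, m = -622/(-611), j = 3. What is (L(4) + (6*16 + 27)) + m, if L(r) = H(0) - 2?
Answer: 74553/611 ≈ 122.02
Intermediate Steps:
m = 622/611 (m = -622*(-1/611) = 622/611 ≈ 1.0180)
H(f) = 6*f (H(f) = (3*f)*2 = 6*f)
L(r) = -2 (L(r) = 6*0 - 2 = 0 - 2 = -2)
(L(4) + (6*16 + 27)) + m = (-2 + (6*16 + 27)) + 622/611 = (-2 + (96 + 27)) + 622/611 = (-2 + 123) + 622/611 = 121 + 622/611 = 74553/611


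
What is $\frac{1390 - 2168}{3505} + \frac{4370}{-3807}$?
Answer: $- \frac{18278696}{13343535} \approx -1.3699$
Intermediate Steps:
$\frac{1390 - 2168}{3505} + \frac{4370}{-3807} = \left(1390 - 2168\right) \frac{1}{3505} + 4370 \left(- \frac{1}{3807}\right) = \left(-778\right) \frac{1}{3505} - \frac{4370}{3807} = - \frac{778}{3505} - \frac{4370}{3807} = - \frac{18278696}{13343535}$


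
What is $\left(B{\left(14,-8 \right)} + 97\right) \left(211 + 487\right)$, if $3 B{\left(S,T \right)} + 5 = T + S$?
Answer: $\frac{203816}{3} \approx 67939.0$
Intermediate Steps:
$B{\left(S,T \right)} = - \frac{5}{3} + \frac{S}{3} + \frac{T}{3}$ ($B{\left(S,T \right)} = - \frac{5}{3} + \frac{T + S}{3} = - \frac{5}{3} + \frac{S + T}{3} = - \frac{5}{3} + \left(\frac{S}{3} + \frac{T}{3}\right) = - \frac{5}{3} + \frac{S}{3} + \frac{T}{3}$)
$\left(B{\left(14,-8 \right)} + 97\right) \left(211 + 487\right) = \left(\left(- \frac{5}{3} + \frac{1}{3} \cdot 14 + \frac{1}{3} \left(-8\right)\right) + 97\right) \left(211 + 487\right) = \left(\left(- \frac{5}{3} + \frac{14}{3} - \frac{8}{3}\right) + 97\right) 698 = \left(\frac{1}{3} + 97\right) 698 = \frac{292}{3} \cdot 698 = \frac{203816}{3}$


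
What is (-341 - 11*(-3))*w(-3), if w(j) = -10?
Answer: 3080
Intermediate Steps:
(-341 - 11*(-3))*w(-3) = (-341 - 11*(-3))*(-10) = (-341 + 33)*(-10) = -308*(-10) = 3080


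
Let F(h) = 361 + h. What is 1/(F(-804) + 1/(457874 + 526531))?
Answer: -984405/436091414 ≈ -0.0022573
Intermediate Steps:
1/(F(-804) + 1/(457874 + 526531)) = 1/((361 - 804) + 1/(457874 + 526531)) = 1/(-443 + 1/984405) = 1/(-436091414/984405) = -984405/436091414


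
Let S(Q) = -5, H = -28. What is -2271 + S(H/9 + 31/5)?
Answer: -2276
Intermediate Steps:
-2271 + S(H/9 + 31/5) = -2271 - 5 = -2276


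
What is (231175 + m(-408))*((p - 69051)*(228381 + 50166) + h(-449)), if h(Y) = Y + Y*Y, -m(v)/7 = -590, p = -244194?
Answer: -20531126900233215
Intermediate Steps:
m(v) = 4130 (m(v) = -7*(-590) = 4130)
h(Y) = Y + Y²
(231175 + m(-408))*((p - 69051)*(228381 + 50166) + h(-449)) = (231175 + 4130)*((-244194 - 69051)*(228381 + 50166) - 449*(1 - 449)) = 235305*(-313245*278547 - 449*(-448)) = 235305*(-87253455015 + 201152) = 235305*(-87253253863) = -20531126900233215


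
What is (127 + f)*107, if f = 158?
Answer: 30495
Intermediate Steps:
(127 + f)*107 = (127 + 158)*107 = 285*107 = 30495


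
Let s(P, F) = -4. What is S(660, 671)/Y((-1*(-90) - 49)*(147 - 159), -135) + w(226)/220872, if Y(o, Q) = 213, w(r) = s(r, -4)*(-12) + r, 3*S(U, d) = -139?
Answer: -5087687/23522868 ≈ -0.21629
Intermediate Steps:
S(U, d) = -139/3 (S(U, d) = (1/3)*(-139) = -139/3)
w(r) = 48 + r (w(r) = -4*(-12) + r = 48 + r)
S(660, 671)/Y((-1*(-90) - 49)*(147 - 159), -135) + w(226)/220872 = -139/3/213 + (48 + 226)/220872 = -139/3*1/213 + 274*(1/220872) = -139/639 + 137/110436 = -5087687/23522868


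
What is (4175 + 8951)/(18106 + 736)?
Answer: 6563/9421 ≈ 0.69664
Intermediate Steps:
(4175 + 8951)/(18106 + 736) = 13126/18842 = 13126*(1/18842) = 6563/9421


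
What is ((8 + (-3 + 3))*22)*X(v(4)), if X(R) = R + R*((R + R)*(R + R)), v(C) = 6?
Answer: 153120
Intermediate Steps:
X(R) = R + 4*R³ (X(R) = R + R*((2*R)*(2*R)) = R + R*(4*R²) = R + 4*R³)
((8 + (-3 + 3))*22)*X(v(4)) = ((8 + (-3 + 3))*22)*(6 + 4*6³) = ((8 + 0)*22)*(6 + 4*216) = (8*22)*(6 + 864) = 176*870 = 153120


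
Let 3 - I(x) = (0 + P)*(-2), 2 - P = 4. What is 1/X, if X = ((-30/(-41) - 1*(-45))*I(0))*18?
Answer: -41/33750 ≈ -0.0012148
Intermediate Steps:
P = -2 (P = 2 - 1*4 = 2 - 4 = -2)
I(x) = -1 (I(x) = 3 - (0 - 2)*(-2) = 3 - (-2)*(-2) = 3 - 1*4 = 3 - 4 = -1)
X = -33750/41 (X = ((-30/(-41) - 1*(-45))*(-1))*18 = ((-30*(-1/41) + 45)*(-1))*18 = ((30/41 + 45)*(-1))*18 = ((1875/41)*(-1))*18 = -1875/41*18 = -33750/41 ≈ -823.17)
1/X = 1/(-33750/41) = -41/33750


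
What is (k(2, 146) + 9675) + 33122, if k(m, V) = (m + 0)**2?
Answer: 42801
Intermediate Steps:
k(m, V) = m**2
(k(2, 146) + 9675) + 33122 = (2**2 + 9675) + 33122 = (4 + 9675) + 33122 = 9679 + 33122 = 42801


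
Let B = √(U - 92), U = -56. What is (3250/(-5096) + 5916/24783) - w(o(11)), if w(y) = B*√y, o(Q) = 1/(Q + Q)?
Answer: -646113/1619156 - I*√814/11 ≈ -0.39904 - 2.5937*I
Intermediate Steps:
B = 2*I*√37 (B = √(-56 - 92) = √(-148) = 2*I*√37 ≈ 12.166*I)
o(Q) = 1/(2*Q)
w(y) = 2*I*√37*√y (w(y) = (2*I*√37)*√y = 2*I*√37*√y)
(3250/(-5096) + 5916/24783) - w(o(11)) = (3250/(-5096) + 5916/24783) - 2*I*√37*√((½)/11) = (3250*(-1/5096) + 5916*(1/24783)) - 2*I*√37*√((½)*(1/11)) = (-125/196 + 1972/8261) - 2*I*√37*√(1/22) = -646113/1619156 - 2*I*√37*√22/22 = -646113/1619156 - I*√814/11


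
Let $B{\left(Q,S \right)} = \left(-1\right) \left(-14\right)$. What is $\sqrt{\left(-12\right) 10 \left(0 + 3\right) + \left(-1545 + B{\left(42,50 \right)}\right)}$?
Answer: $i \sqrt{1891} \approx 43.486 i$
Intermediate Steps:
$B{\left(Q,S \right)} = 14$
$\sqrt{\left(-12\right) 10 \left(0 + 3\right) + \left(-1545 + B{\left(42,50 \right)}\right)} = \sqrt{\left(-12\right) 10 \left(0 + 3\right) + \left(-1545 + 14\right)} = \sqrt{\left(-120\right) 3 - 1531} = \sqrt{-360 - 1531} = \sqrt{-1891} = i \sqrt{1891}$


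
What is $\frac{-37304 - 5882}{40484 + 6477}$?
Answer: $- \frac{286}{311} \approx -0.91961$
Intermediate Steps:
$\frac{-37304 - 5882}{40484 + 6477} = - \frac{43186}{46961} = \left(-43186\right) \frac{1}{46961} = - \frac{286}{311}$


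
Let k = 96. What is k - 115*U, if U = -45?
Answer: 5271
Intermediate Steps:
k - 115*U = 96 - 115*(-45) = 96 + 5175 = 5271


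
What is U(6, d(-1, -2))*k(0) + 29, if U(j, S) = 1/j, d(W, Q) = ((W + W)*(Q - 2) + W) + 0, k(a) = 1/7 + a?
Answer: 1219/42 ≈ 29.024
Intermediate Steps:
k(a) = ⅐ + a
d(W, Q) = W + 2*W*(-2 + Q) (d(W, Q) = ((2*W)*(-2 + Q) + W) + 0 = (2*W*(-2 + Q) + W) + 0 = (W + 2*W*(-2 + Q)) + 0 = W + 2*W*(-2 + Q))
U(6, d(-1, -2))*k(0) + 29 = (⅐ + 0)/6 + 29 = (⅙)*(⅐) + 29 = 1/42 + 29 = 1219/42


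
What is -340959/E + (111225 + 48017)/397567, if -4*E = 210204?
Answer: 47974124365/6964181139 ≈ 6.8887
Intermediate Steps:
E = -52551 (E = -1/4*210204 = -52551)
-340959/E + (111225 + 48017)/397567 = -340959/(-52551) + (111225 + 48017)/397567 = -340959*(-1/52551) + 159242*(1/397567) = 113653/17517 + 159242/397567 = 47974124365/6964181139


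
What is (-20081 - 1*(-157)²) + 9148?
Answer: -35582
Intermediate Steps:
(-20081 - 1*(-157)²) + 9148 = (-20081 - 1*24649) + 9148 = (-20081 - 24649) + 9148 = -44730 + 9148 = -35582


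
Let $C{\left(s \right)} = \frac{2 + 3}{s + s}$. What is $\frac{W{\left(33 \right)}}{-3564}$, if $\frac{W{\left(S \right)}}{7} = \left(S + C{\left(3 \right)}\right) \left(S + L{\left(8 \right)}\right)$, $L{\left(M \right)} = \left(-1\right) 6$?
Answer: $- \frac{1421}{792} \approx -1.7942$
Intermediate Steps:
$L{\left(M \right)} = -6$
$C{\left(s \right)} = \frac{5}{2 s}$
$W{\left(S \right)} = 7 \left(-6 + S\right) \left(\frac{5}{6} + S\right)$ ($W{\left(S \right)} = 7 \left(S + \frac{5}{2 \cdot 3}\right) \left(S - 6\right) = 7 \left(S + \frac{5}{2} \cdot \frac{1}{3}\right) \left(-6 + S\right) = 7 \left(S + \frac{5}{6}\right) \left(-6 + S\right) = 7 \left(\frac{5}{6} + S\right) \left(-6 + S\right) = 7 \left(-6 + S\right) \left(\frac{5}{6} + S\right)$)
$\frac{W{\left(33 \right)}}{-3564} = \frac{-35 + 7 \cdot 33^{2} - \frac{2387}{2}}{-3564} = \left(-35 + 7 \cdot 1089 - \frac{2387}{2}\right) \left(- \frac{1}{3564}\right) = \left(-35 + 7623 - \frac{2387}{2}\right) \left(- \frac{1}{3564}\right) = \frac{12789}{2} \left(- \frac{1}{3564}\right) = - \frac{1421}{792}$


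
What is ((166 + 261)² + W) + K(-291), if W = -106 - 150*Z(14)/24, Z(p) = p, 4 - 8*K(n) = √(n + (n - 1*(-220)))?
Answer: 182136 - I*√362/8 ≈ 1.8214e+5 - 2.3783*I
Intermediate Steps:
K(n) = ½ - √(220 + 2*n)/8 (K(n) = ½ - √(n + (n - 1*(-220)))/8 = ½ - √(n + (n + 220))/8 = ½ - √(n + (220 + n))/8 = ½ - √(220 + 2*n)/8)
W = -387/2 (W = -106 - 150/(24/14) = -106 - 150/(24*(1/14)) = -106 - 150/12/7 = -106 - 150*7/12 = -106 - 175/2 = -387/2 ≈ -193.50)
((166 + 261)² + W) + K(-291) = ((166 + 261)² - 387/2) + (½ - √(220 + 2*(-291))/8) = (427² - 387/2) + (½ - √(220 - 582)/8) = (182329 - 387/2) + (½ - I*√362/8) = 364271/2 + (½ - I*√362/8) = 182136 - I*√362/8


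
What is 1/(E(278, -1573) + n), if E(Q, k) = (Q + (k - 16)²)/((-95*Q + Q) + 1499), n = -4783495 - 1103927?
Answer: -8211/48342463775 ≈ -1.6985e-7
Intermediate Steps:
n = -5887422
E(Q, k) = (Q + (-16 + k)²)/(1499 - 94*Q) (E(Q, k) = (Q + (-16 + k)²)/(-94*Q + 1499) = (Q + (-16 + k)²)/(1499 - 94*Q))
1/(E(278, -1573) + n) = 1/((-1*278 - (-16 - 1573)²)/(-1499 + 94*278) - 5887422) = 1/((-278 - 1*(-1589)²)/(-1499 + 26132) - 5887422) = 1/((-278 - 1*2524921)/24633 - 5887422) = 1/((-278 - 2524921)/24633 - 5887422) = 1/((1/24633)*(-2525199) - 5887422) = 1/(-841733/8211 - 5887422) = 1/(-48342463775/8211) = -8211/48342463775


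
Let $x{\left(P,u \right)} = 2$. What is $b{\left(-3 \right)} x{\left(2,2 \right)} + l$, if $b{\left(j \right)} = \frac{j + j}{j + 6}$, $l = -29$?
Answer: $-33$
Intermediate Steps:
$b{\left(j \right)} = \frac{2 j}{6 + j}$
$b{\left(-3 \right)} x{\left(2,2 \right)} + l = 2 \left(-3\right) \frac{1}{6 - 3} \cdot 2 - 29 = 2 \left(-3\right) \frac{1}{3} \cdot 2 - 29 = \left(-2\right) 2 - 29 = -4 - 29 = -33$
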